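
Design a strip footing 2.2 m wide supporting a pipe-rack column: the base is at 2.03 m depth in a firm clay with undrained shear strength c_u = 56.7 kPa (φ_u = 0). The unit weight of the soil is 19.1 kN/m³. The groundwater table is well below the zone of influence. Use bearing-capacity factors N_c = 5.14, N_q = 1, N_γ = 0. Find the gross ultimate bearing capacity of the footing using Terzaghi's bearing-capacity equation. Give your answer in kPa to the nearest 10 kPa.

q_ult ≈ 330 kPa

Effective surcharge at the founding depth q = γ·D_f = 19.1 × 2.03 = 38.773 kPa.
q_ult = c·N_c + q·N_q
     = 56.7 × 5.14 + 38.773 × 1
     = 291.44 + 38.773 = 330.21 kPa.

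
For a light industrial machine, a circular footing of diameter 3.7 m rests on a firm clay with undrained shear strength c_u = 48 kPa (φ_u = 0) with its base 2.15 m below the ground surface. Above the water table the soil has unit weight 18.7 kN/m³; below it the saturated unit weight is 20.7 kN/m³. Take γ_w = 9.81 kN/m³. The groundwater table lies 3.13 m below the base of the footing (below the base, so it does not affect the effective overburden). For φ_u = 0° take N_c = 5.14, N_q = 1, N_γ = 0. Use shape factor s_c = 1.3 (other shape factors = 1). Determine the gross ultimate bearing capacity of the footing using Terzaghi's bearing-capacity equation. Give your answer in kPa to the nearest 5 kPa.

q_ult ≈ 360 kPa

Effective surcharge at the founding depth q = γ·D_f = 18.7 × 2.15 = 40.205 kPa.
q_ult = c·N_c·s_c + q·N_q
     = 48 × 5.14 × 1.3 + 40.205 × 1
     = 320.74 + 40.205 = 360.94 kPa.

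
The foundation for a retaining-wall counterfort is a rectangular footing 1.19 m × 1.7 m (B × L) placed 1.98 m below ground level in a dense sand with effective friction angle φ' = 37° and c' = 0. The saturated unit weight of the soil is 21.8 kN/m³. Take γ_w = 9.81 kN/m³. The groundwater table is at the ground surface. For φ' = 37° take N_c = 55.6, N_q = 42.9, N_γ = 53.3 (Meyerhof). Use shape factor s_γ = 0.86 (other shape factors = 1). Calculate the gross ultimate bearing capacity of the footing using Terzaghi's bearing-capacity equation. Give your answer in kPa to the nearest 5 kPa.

With the water table at the surface the whole profile is submerged: γ' = 21.8 − 9.81 = 11.99 kN/m³, so q = γ'·D_f = 23.74 kPa; the same γ' applies in the ½γBN_γ term.
q_ult = q·N_q + 0.5·γ·B·N_γ·s_γ
     = 23.74 × 42.9 + 0.5 × 11.99 × 1.19 × 53.3 × 0.86
     = 1018.5 + 327.01 = 1345.5 kPa.

q_ult ≈ 1345 kPa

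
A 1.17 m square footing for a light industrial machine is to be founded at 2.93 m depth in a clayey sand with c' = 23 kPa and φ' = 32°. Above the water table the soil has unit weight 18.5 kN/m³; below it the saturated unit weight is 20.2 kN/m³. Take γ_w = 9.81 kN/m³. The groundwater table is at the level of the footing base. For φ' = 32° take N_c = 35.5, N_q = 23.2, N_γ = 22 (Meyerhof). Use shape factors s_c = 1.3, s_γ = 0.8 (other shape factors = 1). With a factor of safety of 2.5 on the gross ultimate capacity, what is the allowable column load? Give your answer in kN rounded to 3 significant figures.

P_all ≈ 1330 kN

Overburden at base level: q = 18.5 × 2.93 = 54.205 kPa.
Below the base the soil is submerged, so the ½γBN_γ term uses γ' = 20.2 − 9.81 = 10.39 kN/m³.
Cohesion term c·N_c·s_c = 23 × 35.5 × 1.3 = 1061.5 kPa; surcharge term q·N_q = 54.205 × 23.2 = 1257.6 kPa; self-weight term 0.5·γ·B·N_γ·s_γ = 0.5 × 10.39 × 1.17 × 22 × 0.8 = 106.98 kPa.
q_ult = 1061.5 + 1257.6 + 106.98 = 2426 kPa.
Gross allowable pressure q_all = 2426 / 2.5 = 970.39 kPa.
Footing area = 1.3689 m², so allowable column load = 970.39 × 1.3689 = 1328.4 kN.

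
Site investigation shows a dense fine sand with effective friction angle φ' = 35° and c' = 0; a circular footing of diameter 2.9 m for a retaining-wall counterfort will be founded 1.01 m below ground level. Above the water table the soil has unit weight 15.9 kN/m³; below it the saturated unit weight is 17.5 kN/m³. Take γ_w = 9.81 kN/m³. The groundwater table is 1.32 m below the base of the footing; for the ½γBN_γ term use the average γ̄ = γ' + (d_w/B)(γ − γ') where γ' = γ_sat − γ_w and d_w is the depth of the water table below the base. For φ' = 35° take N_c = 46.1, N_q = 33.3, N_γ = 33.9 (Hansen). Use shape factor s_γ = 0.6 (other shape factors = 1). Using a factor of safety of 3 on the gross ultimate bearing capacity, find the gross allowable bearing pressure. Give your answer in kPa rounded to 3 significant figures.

Effective surcharge at the founding depth q = γ·D_f = 15.9 × 1.01 = 16.059 kPa.
With d_w = 1.32 m < B, γ̄ = 7.69 + (1.32/2.9) × (15.9 − 7.69) = 11.427 kN/m³.
q_ult = q·N_q + 0.5·γ·B·N_γ·s_γ
     = 16.059 × 33.3 + 0.5 × 11.427 × 2.9 × 33.9 × 0.6
     = 534.76 + 337.02 = 871.78 kPa.
q_all = 871.78 / 3 = 290.59 kPa.

q_all ≈ 291 kPa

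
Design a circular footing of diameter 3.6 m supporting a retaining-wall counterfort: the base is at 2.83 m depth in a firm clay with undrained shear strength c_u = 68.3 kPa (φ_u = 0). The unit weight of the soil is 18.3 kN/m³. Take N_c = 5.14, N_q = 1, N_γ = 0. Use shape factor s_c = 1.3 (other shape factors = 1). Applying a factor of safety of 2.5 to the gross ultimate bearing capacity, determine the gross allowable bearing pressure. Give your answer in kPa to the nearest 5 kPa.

q = γ·D_f = 18.3 × 2.83 = 51.789 kPa.
c·N_c·s_c = 68.3 × 5.14 × 1.3 = 456.38 kPa
q·N_q = 51.789 × 1 = 51.789 kPa
q_ult = 456.38 + 51.789 = 508.17 kPa.
q_all = q_ult / FS = 508.17 / 2.5 = 203.27 kPa.

q_all ≈ 205 kPa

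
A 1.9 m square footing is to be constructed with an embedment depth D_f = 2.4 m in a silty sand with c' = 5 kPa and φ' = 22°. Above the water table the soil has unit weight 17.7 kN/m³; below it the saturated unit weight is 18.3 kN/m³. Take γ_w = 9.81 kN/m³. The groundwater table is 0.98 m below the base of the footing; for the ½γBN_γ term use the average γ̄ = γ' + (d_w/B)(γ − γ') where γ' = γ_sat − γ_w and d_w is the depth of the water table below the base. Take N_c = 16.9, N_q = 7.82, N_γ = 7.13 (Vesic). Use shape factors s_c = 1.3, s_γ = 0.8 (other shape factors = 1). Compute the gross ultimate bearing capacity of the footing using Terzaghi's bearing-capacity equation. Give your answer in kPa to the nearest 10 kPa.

Overburden at base level: q = 17.7 × 2.4 = 42.48 kPa.
The water table is 0.98 m below the base (< B = 1.9 m), so the ½γBN_γ term uses γ̄ = γ' + (d_w/B)(γ − γ') = 8.49 + (0.98/1.9)(17.7 − 8.49) = 13.24 kN/m³.
Cohesion term c·N_c·s_c = 5 × 16.9 × 1.3 = 109.85 kPa; surcharge term q·N_q = 42.48 × 7.82 = 332.19 kPa; self-weight term 0.5·γ·B·N_γ·s_γ = 0.5 × 13.24 × 1.9 × 7.13 × 0.8 = 71.747 kPa.
q_ult = 109.85 + 332.19 + 71.747 = 513.79 kPa.

q_ult ≈ 510 kPa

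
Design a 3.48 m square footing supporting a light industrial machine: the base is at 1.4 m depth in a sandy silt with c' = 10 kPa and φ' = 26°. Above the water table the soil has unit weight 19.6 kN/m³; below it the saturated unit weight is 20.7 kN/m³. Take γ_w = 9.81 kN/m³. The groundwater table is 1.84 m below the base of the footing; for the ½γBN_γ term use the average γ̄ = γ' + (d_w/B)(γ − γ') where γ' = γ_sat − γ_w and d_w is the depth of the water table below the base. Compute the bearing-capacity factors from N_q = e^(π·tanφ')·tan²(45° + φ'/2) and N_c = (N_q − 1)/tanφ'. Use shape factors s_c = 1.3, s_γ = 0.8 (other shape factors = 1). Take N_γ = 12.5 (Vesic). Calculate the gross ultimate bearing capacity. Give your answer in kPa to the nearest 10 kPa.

q_ult ≈ 880 kPa

tan26° = 0.4877, so N_q = e^(π×0.4877)·tan²(58°) = 4.629 × 2.561 = 11.85.
N_c = (11.85 − 1)/tan26° = 22.25.
Effective surcharge at the founding depth q = γ·D_f = 19.6 × 1.4 = 27.44 kPa.
With d_w = 1.84 m < B, γ̄ = 10.89 + (1.84/3.48) × (19.6 − 10.89) = 15.495 kN/m³.
q_ult = c·N_c·s_c + q·N_q + 0.5·γ·B·N_γ·s_γ
     = 10 × 22.254 × 1.3 + 27.44 × 11.854 + 0.5 × 15.495 × 3.48 × 12.5 × 0.8
     = 289.31 + 325.28 + 269.62 = 884.2 kPa.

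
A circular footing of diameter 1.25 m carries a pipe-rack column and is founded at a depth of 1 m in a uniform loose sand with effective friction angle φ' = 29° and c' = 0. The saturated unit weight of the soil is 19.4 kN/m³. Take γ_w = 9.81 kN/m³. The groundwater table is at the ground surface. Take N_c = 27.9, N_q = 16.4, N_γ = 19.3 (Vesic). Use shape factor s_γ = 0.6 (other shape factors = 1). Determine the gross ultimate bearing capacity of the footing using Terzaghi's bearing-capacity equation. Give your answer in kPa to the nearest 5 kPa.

Water table at ground surface, so effective unit weight γ' = 19.4 − 9.81 = 9.59 kN/m³ is used throughout; overburden q = 9.59 × 1 = 9.59 kPa; the same γ' applies in the ½γBN_γ term.
Surcharge term q·N_q = 9.59 × 16.4 = 157.28 kPa; self-weight term 0.5·γ·B·N_γ·s_γ = 0.5 × 9.59 × 1.25 × 19.3 × 0.6 = 69.408 kPa.
q_ult = 157.28 + 69.408 = 226.68 kPa.

q_ult ≈ 225 kPa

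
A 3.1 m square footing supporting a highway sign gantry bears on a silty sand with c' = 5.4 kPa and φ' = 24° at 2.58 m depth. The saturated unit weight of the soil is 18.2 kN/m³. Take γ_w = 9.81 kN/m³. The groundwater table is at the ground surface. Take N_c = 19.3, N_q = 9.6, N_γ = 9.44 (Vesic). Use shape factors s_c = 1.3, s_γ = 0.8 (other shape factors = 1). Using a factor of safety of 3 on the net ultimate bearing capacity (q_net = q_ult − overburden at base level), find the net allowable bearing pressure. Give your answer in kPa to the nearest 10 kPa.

γ' = 18.2 − 9.81 = 8.39 kN/m³ (submerged throughout). q = 8.39 × 2.58 = 21.646 kPa; the same γ' applies in the ½γBN_γ term.
c·N_c·s_c = 5.4 × 19.3 × 1.3 = 135.49 kPa
q·N_q = 21.646 × 9.6 = 207.8 kPa
0.5·γ·B·N_γ·s_γ = 0.5 × 8.39 × 3.1 × 9.44 × 0.8 = 98.21 kPa
q_ult = 135.49 + 207.8 + 98.21 = 441.5 kPa.
q_net = 441.5 − 21.646 = 419.85 kPa.
q_all(net) = 419.85 / 3 = 139.95 kPa.

q_all(net) ≈ 140 kPa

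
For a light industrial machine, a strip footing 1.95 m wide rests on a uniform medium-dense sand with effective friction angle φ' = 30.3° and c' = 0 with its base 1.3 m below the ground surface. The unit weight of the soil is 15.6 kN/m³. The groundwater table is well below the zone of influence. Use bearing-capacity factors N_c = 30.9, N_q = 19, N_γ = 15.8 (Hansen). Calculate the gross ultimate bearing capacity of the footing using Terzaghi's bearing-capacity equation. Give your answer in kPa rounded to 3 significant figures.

q = γ·D_f = 15.6 × 1.3 = 20.28 kPa.
q·N_q = 20.28 × 19 = 385.32 kPa
0.5·γ·B·N_γ = 0.5 × 15.6 × 1.95 × 15.8 = 240.32 kPa
q_ult = 385.32 + 240.32 = 625.64 kPa.

q_ult ≈ 626 kPa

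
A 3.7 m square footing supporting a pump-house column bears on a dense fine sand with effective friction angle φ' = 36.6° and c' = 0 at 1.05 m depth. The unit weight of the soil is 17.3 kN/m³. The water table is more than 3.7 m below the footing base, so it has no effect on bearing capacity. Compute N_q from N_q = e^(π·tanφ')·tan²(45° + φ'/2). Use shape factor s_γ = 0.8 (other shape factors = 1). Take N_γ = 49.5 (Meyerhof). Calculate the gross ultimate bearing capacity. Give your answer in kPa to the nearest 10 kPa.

q_ult ≈ 2010 kPa

tan36.6° = 0.7427, so N_q = e^(π×0.7427)·tan²(63.3°) = 10.31 × 3.953 = 40.76.
Overburden at base level: q = 17.3 × 1.05 = 18.165 kPa.
Surcharge term q·N_q = 18.165 × 40.76 = 740.4 kPa; self-weight term 0.5·γ·B·N_γ·s_γ = 0.5 × 17.3 × 3.7 × 49.5 × 0.8 = 1267.4 kPa.
q_ult = 740.4 + 1267.4 = 2007.8 kPa.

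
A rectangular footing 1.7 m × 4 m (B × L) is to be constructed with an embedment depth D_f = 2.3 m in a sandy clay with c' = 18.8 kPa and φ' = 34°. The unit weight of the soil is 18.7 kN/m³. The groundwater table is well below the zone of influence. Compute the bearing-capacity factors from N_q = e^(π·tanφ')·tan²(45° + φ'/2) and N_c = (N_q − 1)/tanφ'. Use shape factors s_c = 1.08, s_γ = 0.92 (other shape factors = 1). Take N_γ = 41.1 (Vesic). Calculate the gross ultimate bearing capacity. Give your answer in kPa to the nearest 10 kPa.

q_ult ≈ 2720 kPa

tan34° = 0.6745, so N_q = e^(π×0.6745)·tan²(62°) = 8.323 × 3.537 = 29.44.
N_c = (29.44 − 1)/tan34° = 42.16.
Overburden at base level: q = 18.7 × 2.3 = 43.01 kPa.
Cohesion term c·N_c·s_c = 18.8 × 42.164 × 1.08 = 856.09 kPa; surcharge term q·N_q = 43.01 × 29.44 = 1266.2 kPa; self-weight term 0.5·γ·B·N_γ·s_γ = 0.5 × 18.7 × 1.7 × 41.1 × 0.92 = 601.02 kPa.
q_ult = 856.09 + 1266.2 + 601.02 = 2723.3 kPa.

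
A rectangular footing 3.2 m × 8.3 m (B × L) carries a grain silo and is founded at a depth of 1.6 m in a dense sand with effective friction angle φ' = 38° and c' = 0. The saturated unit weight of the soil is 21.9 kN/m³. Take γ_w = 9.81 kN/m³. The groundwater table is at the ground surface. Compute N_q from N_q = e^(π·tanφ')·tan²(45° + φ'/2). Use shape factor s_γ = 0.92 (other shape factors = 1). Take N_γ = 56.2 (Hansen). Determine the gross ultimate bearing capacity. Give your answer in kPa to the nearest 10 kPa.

tan38° = 0.7813, so N_q = e^(π×0.7813)·tan²(64°) = 11.64 × 4.204 = 48.93.
Water table at ground surface, so effective unit weight γ' = 21.9 − 9.81 = 12.09 kN/m³ is used throughout; overburden q = 12.09 × 1.6 = 19.344 kPa; the same γ' applies in the ½γBN_γ term.
Surcharge term q·N_q = 19.344 × 48.933 = 946.56 kPa; self-weight term 0.5·γ·B·N_γ·s_γ = 0.5 × 12.09 × 3.2 × 56.2 × 0.92 = 1000.2 kPa.
q_ult = 946.56 + 1000.2 = 1946.7 kPa.

q_ult ≈ 1950 kPa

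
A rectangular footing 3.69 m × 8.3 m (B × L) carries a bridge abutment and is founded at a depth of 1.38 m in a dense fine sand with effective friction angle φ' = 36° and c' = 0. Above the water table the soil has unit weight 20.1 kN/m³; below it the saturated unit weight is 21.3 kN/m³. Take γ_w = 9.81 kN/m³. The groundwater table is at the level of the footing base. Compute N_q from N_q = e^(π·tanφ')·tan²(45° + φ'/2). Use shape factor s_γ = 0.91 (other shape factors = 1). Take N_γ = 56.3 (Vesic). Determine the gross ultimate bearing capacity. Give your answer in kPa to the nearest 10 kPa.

tan36° = 0.7265, so N_q = e^(π×0.7265)·tan²(63°) = 9.801 × 3.852 = 37.75.
Overburden at base level: q = 20.1 × 1.38 = 27.738 kPa.
Below the base the soil is submerged, so the ½γBN_γ term uses γ' = 21.3 − 9.81 = 11.49 kN/m³.
Surcharge term q·N_q = 27.738 × 37.752 = 1047.2 kPa; self-weight term 0.5·γ·B·N_γ·s_γ = 0.5 × 11.49 × 3.69 × 56.3 × 0.91 = 1086.1 kPa.
q_ult = 1047.2 + 1086.1 = 2133.3 kPa.

q_ult ≈ 2130 kPa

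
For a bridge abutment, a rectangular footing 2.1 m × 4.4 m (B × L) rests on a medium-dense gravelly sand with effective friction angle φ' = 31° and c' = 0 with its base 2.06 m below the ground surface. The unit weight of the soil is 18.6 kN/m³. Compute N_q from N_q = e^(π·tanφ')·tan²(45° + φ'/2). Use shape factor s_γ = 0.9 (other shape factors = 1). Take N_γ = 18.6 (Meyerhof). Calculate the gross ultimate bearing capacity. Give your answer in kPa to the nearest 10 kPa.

tan31° = 0.6009, so N_q = e^(π×0.6009)·tan²(60.5°) = 6.604 × 3.124 = 20.63.
Overburden at base level: q = 18.6 × 2.06 = 38.316 kPa.
Surcharge term q·N_q = 38.316 × 20.631 = 790.49 kPa; self-weight term 0.5·γ·B·N_γ·s_γ = 0.5 × 18.6 × 2.1 × 18.6 × 0.9 = 326.93 kPa.
q_ult = 790.49 + 326.93 = 1117.4 kPa.

q_ult ≈ 1120 kPa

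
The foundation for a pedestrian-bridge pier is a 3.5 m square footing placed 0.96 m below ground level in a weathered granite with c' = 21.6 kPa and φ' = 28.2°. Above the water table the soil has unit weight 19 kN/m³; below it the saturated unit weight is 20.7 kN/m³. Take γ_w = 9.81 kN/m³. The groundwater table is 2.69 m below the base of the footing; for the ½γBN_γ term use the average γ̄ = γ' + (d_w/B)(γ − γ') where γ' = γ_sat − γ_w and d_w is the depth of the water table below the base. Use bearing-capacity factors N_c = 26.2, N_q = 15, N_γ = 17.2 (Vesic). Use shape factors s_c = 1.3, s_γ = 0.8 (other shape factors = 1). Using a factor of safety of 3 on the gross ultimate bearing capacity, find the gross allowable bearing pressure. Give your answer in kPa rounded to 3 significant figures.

q = γ·D_f = 19 × 0.96 = 18.24 kPa.
γ' = 10.89 kN/m³; averaging over the depth B below the base, γ̄ = γ' + (d_w/B)(γ − γ') = 17.123 kN/m³.
c·N_c·s_c = 21.6 × 26.2 × 1.3 = 735.7 kPa
q·N_q = 18.24 × 15 = 273.6 kPa
0.5·γ·B·N_γ·s_γ = 0.5 × 17.123 × 3.5 × 17.2 × 0.8 = 412.32 kPa
q_ult = 735.7 + 273.6 + 412.32 = 1421.6 kPa.
q_all = 1421.6 / 3 = 473.87 kPa.

q_all ≈ 474 kPa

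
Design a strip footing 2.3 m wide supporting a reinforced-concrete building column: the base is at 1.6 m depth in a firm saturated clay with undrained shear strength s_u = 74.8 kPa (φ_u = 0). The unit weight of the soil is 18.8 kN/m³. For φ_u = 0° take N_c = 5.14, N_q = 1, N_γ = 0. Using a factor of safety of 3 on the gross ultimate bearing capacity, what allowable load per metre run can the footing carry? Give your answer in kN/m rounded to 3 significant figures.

Effective surcharge at the founding depth q = γ·D_f = 18.8 × 1.6 = 30.08 kPa.
q_ult = c·N_c + q·N_q
     = 74.8 × 5.14 + 30.08 × 1
     = 384.47 + 30.08 = 414.55 kPa.
Gross allowable pressure q_all = 414.55 / 3 = 138.18 kPa.
Allowable wall load = q_all × B = 138.18 × 2.3 = 317.82 kN per metre run.

≈ 318 kN/m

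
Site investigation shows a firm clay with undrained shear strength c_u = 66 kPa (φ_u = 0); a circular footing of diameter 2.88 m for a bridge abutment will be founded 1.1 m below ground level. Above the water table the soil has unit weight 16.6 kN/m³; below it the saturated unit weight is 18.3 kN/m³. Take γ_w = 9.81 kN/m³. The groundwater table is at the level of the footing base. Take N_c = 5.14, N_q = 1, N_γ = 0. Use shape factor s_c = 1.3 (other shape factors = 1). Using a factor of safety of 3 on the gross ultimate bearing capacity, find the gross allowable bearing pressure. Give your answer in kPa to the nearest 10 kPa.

Effective surcharge at the founding depth q = γ·D_f = 16.6 × 1.1 = 18.26 kPa.
q_ult = c·N_c·s_c + q·N_q
     = 66 × 5.14 × 1.3 + 18.26 × 1
     = 441.01 + 18.26 = 459.27 kPa.
q_all = 459.27 / 3 = 153.09 kPa.

q_all ≈ 150 kPa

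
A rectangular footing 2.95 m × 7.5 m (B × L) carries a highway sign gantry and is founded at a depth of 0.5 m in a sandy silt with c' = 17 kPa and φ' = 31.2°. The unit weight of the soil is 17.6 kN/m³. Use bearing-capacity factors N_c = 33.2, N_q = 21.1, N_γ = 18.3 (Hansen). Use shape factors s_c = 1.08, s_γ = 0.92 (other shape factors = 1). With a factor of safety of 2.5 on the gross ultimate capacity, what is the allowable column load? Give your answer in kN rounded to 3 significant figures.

P_all ≈ 10900 kN

Effective surcharge at the founding depth q = γ·D_f = 17.6 × 0.5 = 8.8 kPa.
q_ult = c·N_c·s_c + q·N_q + 0.5·γ·B·N_γ·s_γ
     = 17 × 33.2 × 1.08 + 8.8 × 21.1 + 0.5 × 17.6 × 2.95 × 18.3 × 0.92
     = 609.55 + 185.68 + 437.06 = 1232.3 kPa.
Gross allowable pressure q_all = 1232.3 / 2.5 = 492.92 kPa.
Footing area = 22.125 m², so allowable column load = 492.92 × 22.125 = 10906 kN.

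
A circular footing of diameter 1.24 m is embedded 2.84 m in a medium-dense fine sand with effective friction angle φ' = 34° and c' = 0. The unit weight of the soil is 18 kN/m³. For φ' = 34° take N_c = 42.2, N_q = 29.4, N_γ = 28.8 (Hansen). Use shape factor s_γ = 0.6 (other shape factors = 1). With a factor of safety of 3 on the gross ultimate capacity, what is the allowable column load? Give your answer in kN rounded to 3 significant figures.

P_all ≈ 683 kN

q = γ·D_f = 18 × 2.84 = 51.12 kPa.
q·N_q = 51.12 × 29.4 = 1502.9 kPa
0.5·γ·B·N_γ·s_γ = 0.5 × 18 × 1.24 × 28.8 × 0.6 = 192.84 kPa
q_ult = 1502.9 + 192.84 = 1695.8 kPa.
Gross allowable pressure q_all = 1695.8 / 3 = 565.26 kPa.
Footing area = 1.2076 m², so allowable column load = 565.26 × 1.2076 = 682.61 kN.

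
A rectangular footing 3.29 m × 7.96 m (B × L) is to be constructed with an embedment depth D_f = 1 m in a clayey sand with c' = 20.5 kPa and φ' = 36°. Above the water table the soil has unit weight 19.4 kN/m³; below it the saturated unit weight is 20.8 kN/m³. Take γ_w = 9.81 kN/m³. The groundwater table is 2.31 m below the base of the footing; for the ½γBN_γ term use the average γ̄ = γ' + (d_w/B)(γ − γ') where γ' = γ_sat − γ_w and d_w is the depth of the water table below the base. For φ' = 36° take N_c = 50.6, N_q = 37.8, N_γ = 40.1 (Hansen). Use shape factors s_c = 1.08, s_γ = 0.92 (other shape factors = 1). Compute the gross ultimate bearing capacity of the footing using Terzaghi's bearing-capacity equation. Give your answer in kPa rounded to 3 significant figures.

q_ult ≈ 2880 kPa

Effective surcharge at the founding depth q = γ·D_f = 19.4 × 1 = 19.4 kPa.
With d_w = 2.31 m < B, γ̄ = 10.99 + (2.31/3.29) × (19.4 − 10.99) = 16.895 kN/m³.
q_ult = c·N_c·s_c + q·N_q + 0.5·γ·B·N_γ·s_γ
     = 20.5 × 50.6 × 1.08 + 19.4 × 37.8 + 0.5 × 16.895 × 3.29 × 40.1 × 0.92
     = 1120.3 + 733.32 + 1025.3 = 2878.9 kPa.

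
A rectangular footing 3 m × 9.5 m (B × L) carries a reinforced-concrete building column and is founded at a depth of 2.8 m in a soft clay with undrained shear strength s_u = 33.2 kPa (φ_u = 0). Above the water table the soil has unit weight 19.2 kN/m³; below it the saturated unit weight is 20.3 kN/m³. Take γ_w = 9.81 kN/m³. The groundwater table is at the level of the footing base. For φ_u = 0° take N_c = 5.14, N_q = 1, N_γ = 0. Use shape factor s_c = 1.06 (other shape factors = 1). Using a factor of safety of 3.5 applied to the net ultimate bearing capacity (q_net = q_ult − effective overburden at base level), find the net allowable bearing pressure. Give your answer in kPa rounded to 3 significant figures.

Overburden at base level: q = 19.2 × 2.8 = 53.76 kPa.
Cohesion term c·N_c·s_c = 33.2 × 5.14 × 1.06 = 180.89 kPa; surcharge term q·N_q = 53.76 × 1 = 53.76 kPa.
q_ult = 180.89 + 53.76 = 234.65 kPa.
Net ultimate: q_net = 234.65 − 53.76 = 180.89 kPa.
q_all(net) = 180.89 / 3.5 = 51.682 kPa.

q_all(net) ≈ 51.7 kPa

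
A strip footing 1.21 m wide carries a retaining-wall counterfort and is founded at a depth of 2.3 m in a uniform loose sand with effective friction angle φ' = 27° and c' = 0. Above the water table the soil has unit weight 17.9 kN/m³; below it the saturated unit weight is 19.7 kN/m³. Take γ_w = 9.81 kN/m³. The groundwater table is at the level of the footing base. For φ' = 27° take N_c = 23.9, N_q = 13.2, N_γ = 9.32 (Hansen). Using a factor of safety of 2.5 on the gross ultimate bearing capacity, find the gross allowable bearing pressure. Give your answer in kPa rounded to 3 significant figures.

Overburden at base level: q = 17.9 × 2.3 = 41.17 kPa.
Below the base the soil is submerged, so the ½γBN_γ term uses γ' = 19.7 − 9.81 = 9.89 kN/m³.
Surcharge term q·N_q = 41.17 × 13.2 = 543.44 kPa; self-weight term 0.5·γ·B·N_γ = 0.5 × 9.89 × 1.21 × 9.32 = 55.766 kPa.
q_ult = 543.44 + 55.766 = 599.21 kPa.
q_all = 599.21 / 2.5 = 239.68 kPa.

q_all ≈ 240 kPa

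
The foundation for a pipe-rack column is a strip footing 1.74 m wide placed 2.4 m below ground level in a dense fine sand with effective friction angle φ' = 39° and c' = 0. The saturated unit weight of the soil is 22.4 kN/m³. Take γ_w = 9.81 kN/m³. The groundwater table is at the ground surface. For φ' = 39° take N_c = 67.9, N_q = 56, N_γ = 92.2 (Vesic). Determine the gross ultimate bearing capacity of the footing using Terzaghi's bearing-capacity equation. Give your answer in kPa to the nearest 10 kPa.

Water table at ground surface, so effective unit weight γ' = 22.4 − 9.81 = 12.59 kN/m³ is used throughout; overburden q = 12.59 × 2.4 = 30.216 kPa; the same γ' applies in the ½γBN_γ term.
Surcharge term q·N_q = 30.216 × 56 = 1692.1 kPa; self-weight term 0.5·γ·B·N_γ = 0.5 × 12.59 × 1.74 × 92.2 = 1009.9 kPa.
q_ult = 1692.1 + 1009.9 = 2702 kPa.

q_ult ≈ 2700 kPa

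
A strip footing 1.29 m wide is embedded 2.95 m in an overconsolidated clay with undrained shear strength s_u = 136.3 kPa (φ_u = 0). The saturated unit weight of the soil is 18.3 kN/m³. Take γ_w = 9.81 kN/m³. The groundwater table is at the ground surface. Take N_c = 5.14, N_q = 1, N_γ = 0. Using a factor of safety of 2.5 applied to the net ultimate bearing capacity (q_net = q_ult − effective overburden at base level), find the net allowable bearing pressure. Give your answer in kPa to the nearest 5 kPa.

q_all(net) ≈ 280 kPa

Water table at ground surface, so effective unit weight γ' = 18.3 − 9.81 = 8.49 kN/m³ is used throughout; overburden q = 8.49 × 2.95 = 25.046 kPa.
Cohesion term c·N_c = 136.3 × 5.14 = 700.58 kPa; surcharge term q·N_q = 25.046 × 1 = 25.046 kPa.
q_ult = 700.58 + 25.046 = 725.63 kPa.
Net ultimate: q_net = 725.63 − 25.046 = 700.58 kPa.
q_all(net) = 700.58 / 2.5 = 280.23 kPa.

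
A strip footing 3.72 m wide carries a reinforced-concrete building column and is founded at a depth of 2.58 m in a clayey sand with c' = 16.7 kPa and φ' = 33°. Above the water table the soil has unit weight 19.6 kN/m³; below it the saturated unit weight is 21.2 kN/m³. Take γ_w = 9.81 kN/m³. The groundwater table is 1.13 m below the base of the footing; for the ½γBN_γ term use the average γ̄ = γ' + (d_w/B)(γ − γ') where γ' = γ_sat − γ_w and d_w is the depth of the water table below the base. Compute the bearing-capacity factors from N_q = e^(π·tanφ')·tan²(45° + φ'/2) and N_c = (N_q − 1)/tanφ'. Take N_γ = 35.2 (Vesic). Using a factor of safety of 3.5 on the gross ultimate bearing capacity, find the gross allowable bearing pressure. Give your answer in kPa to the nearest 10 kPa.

N_q = e^(π·tan33°)·tan²(61.5°) = 26.09; N_c = (N_q − 1)/tanφ' = 38.64.
Overburden at base level: q = 19.6 × 2.58 = 50.568 kPa.
The water table is 1.13 m below the base (< B = 3.72 m), so the ½γBN_γ term uses γ̄ = γ' + (d_w/B)(γ − γ') = 11.39 + (1.13/3.72)(19.6 − 11.39) = 13.884 kN/m³.
Cohesion term c·N_c = 16.7 × 38.638 = 645.26 kPa; surcharge term q·N_q = 50.568 × 26.092 = 1319.4 kPa; self-weight term 0.5·γ·B·N_γ = 0.5 × 13.884 × 3.72 × 35.2 = 909.01 kPa.
q_ult = 645.26 + 1319.4 + 909.01 = 2873.7 kPa.
q_all = 2873.7 / 3.5 = 821.05 kPa.

q_all ≈ 820 kPa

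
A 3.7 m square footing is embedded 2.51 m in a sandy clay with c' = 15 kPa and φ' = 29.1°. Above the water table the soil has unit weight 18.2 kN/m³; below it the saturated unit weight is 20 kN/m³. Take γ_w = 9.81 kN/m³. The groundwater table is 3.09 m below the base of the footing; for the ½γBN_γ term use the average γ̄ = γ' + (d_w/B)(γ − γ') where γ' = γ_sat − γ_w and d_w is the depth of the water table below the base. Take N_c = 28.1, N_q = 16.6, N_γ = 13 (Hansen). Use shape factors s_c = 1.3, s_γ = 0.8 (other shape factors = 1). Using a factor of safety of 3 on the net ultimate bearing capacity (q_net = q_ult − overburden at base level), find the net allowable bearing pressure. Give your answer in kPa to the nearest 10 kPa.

Effective surcharge at the founding depth q = γ·D_f = 18.2 × 2.51 = 45.682 kPa.
With d_w = 3.09 m < B, γ̄ = 10.19 + (3.09/3.7) × (18.2 − 10.19) = 16.879 kN/m³.
q_ult = c·N_c·s_c + q·N_q + 0.5·γ·B·N_γ·s_γ
     = 15 × 28.1 × 1.3 + 45.682 × 16.6 + 0.5 × 16.879 × 3.7 × 13 × 0.8
     = 547.95 + 758.32 + 324.76 = 1631 kPa.
q_net = 1631 − 45.682 = 1585.3 kPa.
q_all(net) = 1585.3 / 3 = 528.45 kPa.

q_all(net) ≈ 530 kPa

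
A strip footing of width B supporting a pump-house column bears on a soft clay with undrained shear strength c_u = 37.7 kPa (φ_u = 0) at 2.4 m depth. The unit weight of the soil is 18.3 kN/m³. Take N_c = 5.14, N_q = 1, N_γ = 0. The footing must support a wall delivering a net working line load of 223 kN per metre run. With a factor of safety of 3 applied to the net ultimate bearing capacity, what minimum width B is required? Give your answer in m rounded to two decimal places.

q = γ·D_f = 18.3 × 2.4 = 43.92 kPa.
c·N_c = 37.7 × 5.14 = 193.78 kPa
q·N_q = 43.92 × 1 = 43.92 kPa
q_ult = 193.78 + 43.92 = 237.7 kPa.
For φ = 0 the ½γBN_γ term vanishes, so q_ult is independent of B. q_net = 237.7 − 43.92 = 193.78 kPa; q_all(net) = 193.78/3 = 64.593 kPa.
Required width B = w / q_all(net) = 223 / 64.593 = 3.452 m.

B = 3.45 m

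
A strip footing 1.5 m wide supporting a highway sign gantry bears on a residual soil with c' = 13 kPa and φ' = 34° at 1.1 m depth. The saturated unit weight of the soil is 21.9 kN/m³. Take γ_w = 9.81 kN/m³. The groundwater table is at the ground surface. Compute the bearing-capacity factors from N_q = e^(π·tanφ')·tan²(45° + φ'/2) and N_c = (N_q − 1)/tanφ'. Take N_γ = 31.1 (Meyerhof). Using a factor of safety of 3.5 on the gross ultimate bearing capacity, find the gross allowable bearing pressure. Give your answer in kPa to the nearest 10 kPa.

N_q = e^(π·tan34°)·tan²(62°) = 29.44; N_c = (N_q − 1)/tanφ' = 42.16.
Water table at ground surface, so effective unit weight γ' = 21.9 − 9.81 = 12.09 kN/m³ is used throughout; overburden q = 12.09 × 1.1 = 13.299 kPa; the same γ' applies in the ½γBN_γ term.
Cohesion term c·N_c = 13 × 42.164 = 548.13 kPa; surcharge term q·N_q = 13.299 × 29.44 = 391.52 kPa; self-weight term 0.5·γ·B·N_γ = 0.5 × 12.09 × 1.5 × 31.1 = 282 kPa.
q_ult = 548.13 + 391.52 + 282 = 1221.6 kPa.
q_all = 1221.6 / 3.5 = 349.04 kPa.

q_all ≈ 350 kPa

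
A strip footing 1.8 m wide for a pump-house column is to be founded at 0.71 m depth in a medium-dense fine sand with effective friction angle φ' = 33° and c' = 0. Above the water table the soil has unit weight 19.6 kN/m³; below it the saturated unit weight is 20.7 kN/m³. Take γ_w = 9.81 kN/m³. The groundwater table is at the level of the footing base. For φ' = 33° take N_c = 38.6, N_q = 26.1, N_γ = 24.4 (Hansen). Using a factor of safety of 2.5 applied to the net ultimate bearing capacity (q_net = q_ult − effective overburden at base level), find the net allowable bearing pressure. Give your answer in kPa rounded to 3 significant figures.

q_all(net) ≈ 235 kPa

Overburden at base level: q = 19.6 × 0.71 = 13.916 kPa.
Below the base the soil is submerged, so the ½γBN_γ term uses γ' = 20.7 − 9.81 = 10.89 kN/m³.
Surcharge term q·N_q = 13.916 × 26.1 = 363.21 kPa; self-weight term 0.5·γ·B·N_γ = 0.5 × 10.89 × 1.8 × 24.4 = 239.14 kPa.
q_ult = 363.21 + 239.14 = 602.35 kPa.
Net ultimate: q_net = 602.35 − 13.916 = 588.44 kPa.
q_all(net) = 588.44 / 2.5 = 235.37 kPa.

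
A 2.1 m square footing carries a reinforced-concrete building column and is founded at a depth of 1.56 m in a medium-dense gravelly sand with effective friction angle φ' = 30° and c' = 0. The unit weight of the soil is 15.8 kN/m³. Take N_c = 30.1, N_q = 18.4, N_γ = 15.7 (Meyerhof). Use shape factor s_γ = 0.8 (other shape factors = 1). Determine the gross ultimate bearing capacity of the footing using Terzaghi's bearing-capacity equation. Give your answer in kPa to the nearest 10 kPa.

q_ult ≈ 660 kPa

Overburden at base level: q = 15.8 × 1.56 = 24.648 kPa.
Surcharge term q·N_q = 24.648 × 18.4 = 453.52 kPa; self-weight term 0.5·γ·B·N_γ·s_γ = 0.5 × 15.8 × 2.1 × 15.7 × 0.8 = 208.37 kPa.
q_ult = 453.52 + 208.37 = 661.89 kPa.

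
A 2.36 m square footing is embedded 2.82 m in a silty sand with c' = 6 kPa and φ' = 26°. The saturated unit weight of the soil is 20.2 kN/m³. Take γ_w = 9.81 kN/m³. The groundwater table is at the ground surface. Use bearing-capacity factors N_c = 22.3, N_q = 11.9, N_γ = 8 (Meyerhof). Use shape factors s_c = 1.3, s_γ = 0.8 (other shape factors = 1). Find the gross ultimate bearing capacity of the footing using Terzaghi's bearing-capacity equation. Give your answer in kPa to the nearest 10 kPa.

q_ult ≈ 600 kPa

γ' = 20.2 − 9.81 = 10.39 kN/m³ (submerged throughout). q = 10.39 × 2.82 = 29.3 kPa; the same γ' applies in the ½γBN_γ term.
c·N_c·s_c = 6 × 22.3 × 1.3 = 173.94 kPa
q·N_q = 29.3 × 11.9 = 348.67 kPa
0.5·γ·B·N_γ·s_γ = 0.5 × 10.39 × 2.36 × 8 × 0.8 = 78.465 kPa
q_ult = 173.94 + 348.67 + 78.465 = 601.07 kPa.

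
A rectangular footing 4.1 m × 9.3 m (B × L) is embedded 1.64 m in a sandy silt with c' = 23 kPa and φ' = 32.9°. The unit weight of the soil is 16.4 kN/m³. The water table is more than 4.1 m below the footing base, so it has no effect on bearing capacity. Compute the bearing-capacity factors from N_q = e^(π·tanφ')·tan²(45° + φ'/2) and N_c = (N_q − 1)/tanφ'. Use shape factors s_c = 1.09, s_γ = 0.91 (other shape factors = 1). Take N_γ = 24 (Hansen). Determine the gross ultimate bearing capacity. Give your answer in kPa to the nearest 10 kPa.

tan32.9° = 0.6469, so N_q = e^(π×0.6469)·tan²(61.45°) = 7.632 × 3.378 = 25.78.
N_c = (25.78 − 1)/tan32.9° = 38.31.
Overburden at base level: q = 16.4 × 1.64 = 26.896 kPa.
Cohesion term c·N_c·s_c = 23 × 38.307 × 1.09 = 960.37 kPa; surcharge term q·N_q = 26.896 × 25.782 = 693.44 kPa; self-weight term 0.5·γ·B·N_γ·s_γ = 0.5 × 16.4 × 4.1 × 24 × 0.91 = 734.26 kPa.
q_ult = 960.37 + 693.44 + 734.26 = 2388.1 kPa.

q_ult ≈ 2390 kPa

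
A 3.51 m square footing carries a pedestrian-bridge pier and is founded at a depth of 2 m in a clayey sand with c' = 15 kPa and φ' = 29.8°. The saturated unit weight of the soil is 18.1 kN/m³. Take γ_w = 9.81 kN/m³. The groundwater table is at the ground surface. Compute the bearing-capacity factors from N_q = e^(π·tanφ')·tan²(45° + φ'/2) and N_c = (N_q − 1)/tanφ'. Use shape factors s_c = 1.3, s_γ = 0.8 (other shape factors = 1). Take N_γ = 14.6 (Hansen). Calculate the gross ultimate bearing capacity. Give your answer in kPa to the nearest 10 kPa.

q_ult ≈ 1050 kPa

tan29.8° = 0.5727, so N_q = e^(π×0.5727)·tan²(59.9°) = 6.045 × 2.976 = 17.99.
N_c = (17.99 − 1)/tan29.8° = 29.66.
Water table at ground surface, so effective unit weight γ' = 18.1 − 9.81 = 8.29 kN/m³ is used throughout; overburden q = 8.29 × 2 = 16.58 kPa; the same γ' applies in the ½γBN_γ term.
Cohesion term c·N_c·s_c = 15 × 29.665 × 1.3 = 578.46 kPa; surcharge term q·N_q = 16.58 × 17.989 = 298.26 kPa; self-weight term 0.5·γ·B·N_γ·s_γ = 0.5 × 8.29 × 3.51 × 14.6 × 0.8 = 169.93 kPa.
q_ult = 578.46 + 298.26 + 169.93 = 1046.7 kPa.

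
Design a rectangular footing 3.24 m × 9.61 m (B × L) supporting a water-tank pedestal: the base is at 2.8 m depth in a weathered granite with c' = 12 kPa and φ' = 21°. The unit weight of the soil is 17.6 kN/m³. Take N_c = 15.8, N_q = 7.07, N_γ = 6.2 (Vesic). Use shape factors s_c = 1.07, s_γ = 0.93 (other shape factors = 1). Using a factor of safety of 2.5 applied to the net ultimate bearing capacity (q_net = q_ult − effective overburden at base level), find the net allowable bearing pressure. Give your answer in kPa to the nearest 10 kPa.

q_all(net) ≈ 270 kPa

Effective surcharge at the founding depth q = γ·D_f = 17.6 × 2.8 = 49.28 kPa.
q_ult = c·N_c·s_c + q·N_q + 0.5·γ·B·N_γ·s_γ
     = 12 × 15.8 × 1.07 + 49.28 × 7.07 + 0.5 × 17.6 × 3.24 × 6.2 × 0.93
     = 202.87 + 348.41 + 164.4 = 715.68 kPa.
Net ultimate: q_net = 715.68 − 49.28 = 666.4 kPa.
q_all(net) = 666.4 / 2.5 = 266.56 kPa.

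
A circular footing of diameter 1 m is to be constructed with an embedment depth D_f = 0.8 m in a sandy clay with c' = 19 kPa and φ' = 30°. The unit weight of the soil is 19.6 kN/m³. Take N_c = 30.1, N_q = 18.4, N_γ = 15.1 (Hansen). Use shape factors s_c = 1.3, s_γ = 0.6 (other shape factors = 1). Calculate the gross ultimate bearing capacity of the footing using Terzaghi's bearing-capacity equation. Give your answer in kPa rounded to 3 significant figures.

Effective surcharge at the founding depth q = γ·D_f = 19.6 × 0.8 = 15.68 kPa.
q_ult = c·N_c·s_c + q·N_q + 0.5·γ·B·N_γ·s_γ
     = 19 × 30.1 × 1.3 + 15.68 × 18.4 + 0.5 × 19.6 × 1 × 15.1 × 0.6
     = 743.47 + 288.51 + 88.788 = 1120.8 kPa.

q_ult ≈ 1120 kPa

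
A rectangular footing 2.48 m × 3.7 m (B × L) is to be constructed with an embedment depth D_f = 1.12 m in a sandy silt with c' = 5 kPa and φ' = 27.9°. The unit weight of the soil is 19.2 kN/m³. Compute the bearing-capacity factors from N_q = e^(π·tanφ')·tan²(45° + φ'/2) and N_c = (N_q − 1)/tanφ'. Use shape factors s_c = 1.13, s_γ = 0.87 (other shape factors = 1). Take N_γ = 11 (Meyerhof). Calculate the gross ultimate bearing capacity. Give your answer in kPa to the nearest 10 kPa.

q_ult ≈ 690 kPa

tan27.9° = 0.5295, so N_q = e^(π×0.5295)·tan²(58.95°) = 5.277 × 2.759 = 14.56.
N_c = (14.56 − 1)/tan27.9° = 25.61.
Effective surcharge at the founding depth q = γ·D_f = 19.2 × 1.12 = 21.504 kPa.
q_ult = c·N_c·s_c + q·N_q + 0.5·γ·B·N_γ·s_γ
     = 5 × 25.609 × 1.13 + 21.504 × 14.559 + 0.5 × 19.2 × 2.48 × 11 × 0.87
     = 144.69 + 313.08 + 227.84 = 685.61 kPa.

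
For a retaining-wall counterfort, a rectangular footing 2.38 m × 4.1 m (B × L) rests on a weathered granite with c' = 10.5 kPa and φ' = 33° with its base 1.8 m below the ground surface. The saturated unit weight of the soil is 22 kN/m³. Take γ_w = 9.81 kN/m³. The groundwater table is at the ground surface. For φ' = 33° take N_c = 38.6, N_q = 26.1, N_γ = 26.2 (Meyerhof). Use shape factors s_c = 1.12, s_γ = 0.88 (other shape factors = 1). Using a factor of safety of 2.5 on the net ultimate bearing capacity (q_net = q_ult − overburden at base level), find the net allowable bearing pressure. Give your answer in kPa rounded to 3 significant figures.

γ' = 22 − 9.81 = 12.19 kN/m³ (submerged throughout). q = 12.19 × 1.8 = 21.942 kPa; the same γ' applies in the ½γBN_γ term.
c·N_c·s_c = 10.5 × 38.6 × 1.12 = 453.94 kPa
q·N_q = 21.942 × 26.1 = 572.69 kPa
0.5·γ·B·N_γ·s_γ = 0.5 × 12.19 × 2.38 × 26.2 × 0.88 = 334.45 kPa
q_ult = 453.94 + 572.69 + 334.45 = 1361.1 kPa.
q_net = 1361.1 − 21.942 = 1339.1 kPa.
q_all(net) = 1339.1 / 2.5 = 535.65 kPa.

q_all(net) ≈ 536 kPa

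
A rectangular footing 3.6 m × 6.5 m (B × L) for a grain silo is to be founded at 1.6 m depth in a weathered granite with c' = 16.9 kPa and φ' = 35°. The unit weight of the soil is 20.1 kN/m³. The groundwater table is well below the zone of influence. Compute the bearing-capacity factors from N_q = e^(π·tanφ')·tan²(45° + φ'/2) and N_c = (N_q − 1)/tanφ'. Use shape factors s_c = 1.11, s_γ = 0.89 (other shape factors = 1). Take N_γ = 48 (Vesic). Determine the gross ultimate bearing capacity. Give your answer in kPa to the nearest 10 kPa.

q_ult ≈ 3480 kPa

tan35° = 0.7002, so N_q = e^(π×0.7002)·tan²(62.5°) = 9.023 × 3.69 = 33.3.
N_c = (33.3 − 1)/tan35° = 46.12.
q = γ·D_f = 20.1 × 1.6 = 32.16 kPa.
c·N_c·s_c = 16.9 × 46.124 × 1.11 = 865.23 kPa
q·N_q = 32.16 × 33.296 = 1070.8 kPa
0.5·γ·B·N_γ·s_γ = 0.5 × 20.1 × 3.6 × 48 × 0.89 = 1545.6 kPa
q_ult = 865.23 + 1070.8 + 1545.6 = 3481.6 kPa.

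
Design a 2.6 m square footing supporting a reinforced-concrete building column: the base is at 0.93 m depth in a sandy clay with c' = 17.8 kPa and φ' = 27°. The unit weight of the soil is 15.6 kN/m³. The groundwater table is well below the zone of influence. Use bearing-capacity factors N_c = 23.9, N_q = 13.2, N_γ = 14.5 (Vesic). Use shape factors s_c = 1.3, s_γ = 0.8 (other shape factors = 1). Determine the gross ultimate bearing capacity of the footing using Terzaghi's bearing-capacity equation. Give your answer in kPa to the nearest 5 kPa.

q_ult ≈ 980 kPa

q = γ·D_f = 15.6 × 0.93 = 14.508 kPa.
c·N_c·s_c = 17.8 × 23.9 × 1.3 = 553.05 kPa
q·N_q = 14.508 × 13.2 = 191.51 kPa
0.5·γ·B·N_γ·s_γ = 0.5 × 15.6 × 2.6 × 14.5 × 0.8 = 235.25 kPa
q_ult = 553.05 + 191.51 + 235.25 = 979.8 kPa.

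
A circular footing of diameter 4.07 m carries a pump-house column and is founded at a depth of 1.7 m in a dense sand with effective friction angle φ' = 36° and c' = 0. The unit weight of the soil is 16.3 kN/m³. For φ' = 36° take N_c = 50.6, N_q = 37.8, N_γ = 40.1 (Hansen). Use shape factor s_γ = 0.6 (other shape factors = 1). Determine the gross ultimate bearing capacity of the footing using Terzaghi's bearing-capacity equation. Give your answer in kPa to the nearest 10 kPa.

q = γ·D_f = 16.3 × 1.7 = 27.71 kPa.
q·N_q = 27.71 × 37.8 = 1047.4 kPa
0.5·γ·B·N_γ·s_γ = 0.5 × 16.3 × 4.07 × 40.1 × 0.6 = 798.08 kPa
q_ult = 1047.4 + 798.08 = 1845.5 kPa.

q_ult ≈ 1850 kPa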